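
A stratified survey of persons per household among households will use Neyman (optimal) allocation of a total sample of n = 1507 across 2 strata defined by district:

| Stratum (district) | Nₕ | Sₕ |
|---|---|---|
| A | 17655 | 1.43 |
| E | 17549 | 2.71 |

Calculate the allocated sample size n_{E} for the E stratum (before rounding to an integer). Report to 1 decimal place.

Neyman allocation: nₕ = n·NₕSₕ / Σⱼ NⱼSⱼ.
Σ NⱼSⱼ = 17655·1.43 + 17549·2.71 = 72804.44.
n_{E} = 1507·17549·2.71 / 72804.44 = 984.4.

984.4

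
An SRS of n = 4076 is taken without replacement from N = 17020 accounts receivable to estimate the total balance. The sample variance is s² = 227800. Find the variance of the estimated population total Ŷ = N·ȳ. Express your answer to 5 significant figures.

1.2313 × 10^10

Var(Ŷ) = N²·Var(ȳ) = N²·(1 − n/N)·s²/n.
f = 4076/17020 = 0.23948296; Var(ȳ) = 0.76051704·227800/4076 = 42.503872.
Var(Ŷ) = 17020² · 42.503872 = 1.2312539 × 10^10.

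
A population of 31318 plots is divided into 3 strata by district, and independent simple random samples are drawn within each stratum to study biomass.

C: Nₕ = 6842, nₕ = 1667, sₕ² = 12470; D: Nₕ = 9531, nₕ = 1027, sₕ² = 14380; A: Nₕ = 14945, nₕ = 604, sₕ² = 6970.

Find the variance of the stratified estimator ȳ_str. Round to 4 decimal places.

Var(ȳ_str) = Σₕ Wₕ²(1 − fₕ)sₕ²/nₕ with Wₕ = Nₕ/N, N = 31318.
C: Wₕ = 0.21846861; term = 0.21846861²·(1 − 0.24364221)·12470/1667 = 0.27004506.
D: Wₕ = 0.30432978; term = 0.30432978²·(1 − 0.10775365)·14380/1027 = 1.1570766.
A: Wₕ = 0.47720161; term = 0.47720161²·(1 − 0.04041485)·6970/604 = 2.5216404.
Sum = 3.9487621.

3.9488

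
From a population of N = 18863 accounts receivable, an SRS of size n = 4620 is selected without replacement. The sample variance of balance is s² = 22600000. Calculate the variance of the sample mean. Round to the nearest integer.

Under SRS without replacement, Var(ȳ) = (1 − f)·s²/n with f = n/N = 4620/18863 = 0.24492393.
Var(ȳ) = (1 − 0.24492393)·22600000/4620 = 0.75507607·4891.7749 = 3693.6622.

3694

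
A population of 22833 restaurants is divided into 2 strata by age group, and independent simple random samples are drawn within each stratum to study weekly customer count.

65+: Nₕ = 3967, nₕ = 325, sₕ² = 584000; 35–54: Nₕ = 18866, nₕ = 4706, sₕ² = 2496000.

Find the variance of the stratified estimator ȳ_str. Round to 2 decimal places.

Var(ȳ_str) = Σₕ Wₕ²(1 − fₕ)sₕ²/nₕ with Wₕ = Nₕ/N, N = 22833.
65+: Wₕ = 0.17373976; term = 0.17373976²·(1 − 0.08192589)·584000/325 = 49.797286.
35–54: Wₕ = 0.82626024; term = 0.82626024²·(1 − 0.24944344)·2496000/4706 = 271.77518.
Sum = 321.57247.

321.57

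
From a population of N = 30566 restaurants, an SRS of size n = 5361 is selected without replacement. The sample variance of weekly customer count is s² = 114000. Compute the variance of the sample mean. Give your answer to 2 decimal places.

17.54

Under SRS without replacement, Var(ȳ) = (1 − f)·s²/n with f = n/N = 5361/30566 = 0.17539096.
Var(ȳ) = (1 − 0.17539096)·114000/5361 = 0.82460904·21.264689 = 17.535055.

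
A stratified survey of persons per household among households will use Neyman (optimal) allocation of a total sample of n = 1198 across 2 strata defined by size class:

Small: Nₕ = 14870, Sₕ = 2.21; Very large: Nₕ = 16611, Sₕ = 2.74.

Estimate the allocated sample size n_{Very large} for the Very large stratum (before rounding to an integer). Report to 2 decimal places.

Neyman allocation: nₕ = n·NₕSₕ / Σⱼ NⱼSⱼ.
Σ NⱼSⱼ = 14870·2.21 + 16611·2.74 = 78376.84.
n_{Very large} = 1198·16611·2.74 / 78376.84 = 695.69.

695.69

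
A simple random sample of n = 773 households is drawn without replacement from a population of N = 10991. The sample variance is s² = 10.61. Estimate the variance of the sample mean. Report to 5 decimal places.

0.01276

Under SRS without replacement, Var(ȳ) = (1 − f)·s²/n with f = n/N = 773/10991 = 0.07033027.
Var(ȳ) = (1 − 0.07033027)·10.61/773 = 0.92966973·0.013725744 = 0.012760409.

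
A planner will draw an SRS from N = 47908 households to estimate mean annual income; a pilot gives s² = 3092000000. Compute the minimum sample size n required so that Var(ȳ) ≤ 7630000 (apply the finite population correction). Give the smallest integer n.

402

Without fpc, n₀ = s²/D = 3092000000/7630000 = 405.2425.
With fpc, (1 − n/N)·s²/n ≤ D requires n ≥ n₀/(1 + n₀/N) = 405.2425/(1 + 405.2425/47908) = 401.8434.
Rounding up, n = 402.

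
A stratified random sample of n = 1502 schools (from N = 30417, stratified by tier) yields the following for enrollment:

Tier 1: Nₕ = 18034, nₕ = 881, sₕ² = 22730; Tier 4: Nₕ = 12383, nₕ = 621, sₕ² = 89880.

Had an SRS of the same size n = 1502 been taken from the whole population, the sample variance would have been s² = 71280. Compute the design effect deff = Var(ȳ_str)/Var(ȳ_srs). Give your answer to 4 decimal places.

0.6963

Var(ȳ_str) = Σ Wₕ²(1−fₕ)sₕ²/nₕ with Wₕ = Nₕ/30417:
  Tier 1: (18034/30417)²·(1−881/18034)·22730/881 = 8.6262676
  Tier 4: (12383/30417)²·(1−621/12383)·89880/621 = 22.784828
  → Var(ȳ_str) = 31.411096.
Var(ȳ_srs) = (1 − 1502/30417)·71280/1502 = 45.113298.
deff = 31.411096 / 45.113298 = 0.6963.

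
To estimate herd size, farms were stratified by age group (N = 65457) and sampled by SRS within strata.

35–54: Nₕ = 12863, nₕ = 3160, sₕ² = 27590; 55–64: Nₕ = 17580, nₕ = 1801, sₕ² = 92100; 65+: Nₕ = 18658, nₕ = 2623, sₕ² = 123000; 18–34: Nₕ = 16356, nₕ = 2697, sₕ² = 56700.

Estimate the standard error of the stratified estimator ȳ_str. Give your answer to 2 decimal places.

Var(ȳ_str) = Σₕ Wₕ²(1 − fₕ)sₕ²/nₕ with Wₕ = Nₕ/N, N = 65457.
35–54: Wₕ = 0.19651069; term = 0.19651069²·(1 − 0.24566586)·27590/3160 = 0.25433184.
55–64: Wₕ = 0.26857326; term = 0.26857326²·(1 − 0.10244596)·92100/1801 = 3.3107933.
65+: Wₕ = 0.28504209; term = 0.28504209²·(1 − 0.14058313)·123000/2623 = 3.274377.
18–34: Wₕ = 0.24987396; term = 0.24987396²·(1 − 0.16489362)·56700/2697 = 1.0961902.
Sum = 7.9356923.
SE = √(7.9356923) = 2.82.

2.82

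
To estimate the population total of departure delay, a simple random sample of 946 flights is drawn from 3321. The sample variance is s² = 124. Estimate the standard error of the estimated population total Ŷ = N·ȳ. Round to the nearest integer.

1017

Var(Ŷ) = N²·Var(ȳ) = N²·(1 − n/N)·s²/n.
f = 946/3321 = 0.28485396; Var(ȳ) = 0.71514604·124/946 = 0.093740073.
Var(Ŷ) = 3321² · 0.093740073 = 1.0338631 × 10^6.
SE(Ŷ) = √(1.0338631 × 10^6) = 1017.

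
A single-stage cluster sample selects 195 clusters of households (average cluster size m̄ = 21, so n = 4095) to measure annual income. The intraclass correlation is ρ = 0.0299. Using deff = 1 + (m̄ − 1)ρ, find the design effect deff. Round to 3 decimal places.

deff = 1 + (21 − 1)·0.0299 = 1 + 0.598 = 1.598.

1.598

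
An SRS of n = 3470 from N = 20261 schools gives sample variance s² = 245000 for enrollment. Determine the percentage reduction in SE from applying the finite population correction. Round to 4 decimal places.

f = n/N = 3470/20261 = 0.17126499.
SE_no-fpc = √(s²/n) = 8.4026893; SE_fpc = √((1−f)s²/n) = 7.6493784.
Ratio = √(1−f) = 0.91034884. Reduction = 100·(1 − 0.91034884) = 8.9651%.

8.9651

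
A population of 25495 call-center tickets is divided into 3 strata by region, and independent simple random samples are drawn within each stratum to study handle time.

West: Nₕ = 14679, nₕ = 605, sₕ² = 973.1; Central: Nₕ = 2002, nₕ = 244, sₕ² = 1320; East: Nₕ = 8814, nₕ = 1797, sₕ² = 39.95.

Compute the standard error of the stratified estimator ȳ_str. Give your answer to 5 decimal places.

0.73663

Var(ȳ_str) = Σₕ Wₕ²(1 − fₕ)sₕ²/nₕ with Wₕ = Nₕ/N, N = 25495.
West: Wₕ = 0.57575995; term = 0.57575995²·(1 − 0.04121534)·973.1/605 = 0.51121794.
Central: Wₕ = 0.07852520; term = 0.07852520²·(1 − 0.12187812)·1320/244 = 0.029292539.
East: Wₕ = 0.34571485; term = 0.34571485²·(1 − 0.20388019)·39.95/1797 = 0.0021153547.
Sum = 0.54262583.
SE = √(0.54262583) = 0.73663.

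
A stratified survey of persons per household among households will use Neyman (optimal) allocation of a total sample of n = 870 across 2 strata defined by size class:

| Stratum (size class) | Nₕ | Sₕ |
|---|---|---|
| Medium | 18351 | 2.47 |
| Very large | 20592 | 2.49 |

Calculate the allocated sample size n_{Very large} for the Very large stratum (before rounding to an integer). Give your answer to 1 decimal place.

Neyman allocation: nₕ = n·NₕSₕ / Σⱼ NⱼSⱼ.
Σ NⱼSⱼ = 18351·2.47 + 20592·2.49 = 96601.05.
n_{Very large} = 870·20592·2.49 / 96601.05 = 461.8.

461.8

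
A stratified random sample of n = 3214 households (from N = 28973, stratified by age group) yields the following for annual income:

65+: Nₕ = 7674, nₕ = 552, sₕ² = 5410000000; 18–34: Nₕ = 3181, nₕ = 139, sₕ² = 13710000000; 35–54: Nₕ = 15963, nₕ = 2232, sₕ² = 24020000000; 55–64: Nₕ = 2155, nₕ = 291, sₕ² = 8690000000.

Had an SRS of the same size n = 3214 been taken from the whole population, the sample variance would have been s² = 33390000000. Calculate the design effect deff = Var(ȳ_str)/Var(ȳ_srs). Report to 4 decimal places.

Var(ȳ_str) = Σ Wₕ²(1−fₕ)sₕ²/nₕ with Wₕ = Nₕ/28973:
  65+: (7674/28973)²·(1−552/7674)·5410000000/552 = 638109.22
  18–34: (3181/28973)²·(1−139/3181)·13710000000/139 = 1.1369951 × 10^6
  35–54: (15963/28973)²·(1−2232/15963)·24020000000/2232 = 2.8100145 × 10^6
  55–64: (2155/28973)²·(1−291/2155)·8690000000/291 = 142900.27
  → Var(ȳ_str) = 4.7280191 × 10^6.
Var(ȳ_srs) = (1 − 3214/28973)·33390000000/3214 = 9.2364712 × 10^6.
deff = (4.7280191 × 10^6) / (9.2364712 × 10^6) = 0.5119.

0.5119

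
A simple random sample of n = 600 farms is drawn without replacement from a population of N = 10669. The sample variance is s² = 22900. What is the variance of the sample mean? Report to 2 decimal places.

36.02

Under SRS without replacement, Var(ȳ) = (1 − f)·s²/n with f = n/N = 600/10669 = 0.05623770.
Var(ȳ) = (1 − 0.05623770)·22900/600 = 0.94376230·38.166667 = 36.020261.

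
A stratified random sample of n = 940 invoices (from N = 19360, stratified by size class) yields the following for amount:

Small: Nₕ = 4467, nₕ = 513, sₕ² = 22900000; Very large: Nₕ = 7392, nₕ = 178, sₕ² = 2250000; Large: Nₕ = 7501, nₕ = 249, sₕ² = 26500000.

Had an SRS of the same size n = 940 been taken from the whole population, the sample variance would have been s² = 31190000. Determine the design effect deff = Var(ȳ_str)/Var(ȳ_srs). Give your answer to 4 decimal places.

Var(ȳ_str) = Σ Wₕ²(1−fₕ)sₕ²/nₕ with Wₕ = Nₕ/19360:
  Small: (4467/19360)²·(1−513/4467)·22900000/513 = 2103.5848
  Very large: (7392/19360)²·(1−178/7392)·2250000/178 = 1798.415
  Large: (7501/19360)²·(1−249/7501)·26500000/249 = 15445.884
  → Var(ȳ_str) = 19347.884.
Var(ȳ_srs) = (1 − 940/19360)·31190000/940 = 31569.797.
deff = 19347.884 / 31569.797 = 0.6129.

0.6129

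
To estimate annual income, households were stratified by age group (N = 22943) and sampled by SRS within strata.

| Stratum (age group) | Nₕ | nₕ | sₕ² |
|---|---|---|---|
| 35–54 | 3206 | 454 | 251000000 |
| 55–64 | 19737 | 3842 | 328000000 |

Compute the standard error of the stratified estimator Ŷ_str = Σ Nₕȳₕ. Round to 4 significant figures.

Var(Ŷ_str) = Σₕ Nₕ²(1 − fₕ)sₕ²/nₕ.
35–54: 3206²·(1 − 454/3206)·251000000/454 = 4.8778654 × 10^12.
55–64: 19737²·(1 − 3842/19737)·328000000/3842 = 2.6782934 × 10^13.
Sum = 3.1660799 × 10^13.
SE = √(3.1660799 × 10^13) = 5.627 × 10^6.

5.627 × 10^6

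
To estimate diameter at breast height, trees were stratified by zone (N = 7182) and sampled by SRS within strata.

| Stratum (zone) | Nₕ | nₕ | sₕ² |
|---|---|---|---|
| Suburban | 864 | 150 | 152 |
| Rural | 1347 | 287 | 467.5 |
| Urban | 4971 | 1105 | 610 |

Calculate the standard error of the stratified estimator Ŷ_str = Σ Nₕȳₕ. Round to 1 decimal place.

3682.4

Var(Ŷ_str) = Σₕ Nₕ²(1 − fₕ)sₕ²/nₕ.
Suburban: 864²·(1 − 150/864)·152/150 = 625121.28.
Rural: 1347²·(1 − 287/1347)·467.5/287 = 2.3258044 × 10^6.
Urban: 4971²·(1 − 1105/4971)·610/1105 = 1.0608969 × 10^7.
Sum = 1.3559895 × 10^7.
SE = √(1.3559895 × 10^7) = 3682.4.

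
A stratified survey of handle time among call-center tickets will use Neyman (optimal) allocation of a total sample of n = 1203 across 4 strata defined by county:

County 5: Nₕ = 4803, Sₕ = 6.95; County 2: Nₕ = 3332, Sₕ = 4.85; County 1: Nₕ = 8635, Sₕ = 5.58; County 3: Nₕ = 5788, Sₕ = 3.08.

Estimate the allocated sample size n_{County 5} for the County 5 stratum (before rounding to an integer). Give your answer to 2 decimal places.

347.53

Neyman allocation: nₕ = n·NₕSₕ / Σⱼ NⱼSⱼ.
Σ NⱼSⱼ = 4803·6.95 + 3332·4.85 + 8635·5.58 + 5788·3.08 = 115551.39.
n_{County 5} = 1203·4803·6.95 / 115551.39 = 347.53.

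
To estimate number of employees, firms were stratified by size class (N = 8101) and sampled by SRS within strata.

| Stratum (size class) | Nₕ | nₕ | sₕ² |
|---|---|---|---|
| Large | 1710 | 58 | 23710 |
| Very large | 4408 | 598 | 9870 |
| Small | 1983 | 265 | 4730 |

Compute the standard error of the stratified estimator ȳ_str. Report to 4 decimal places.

4.7694

Var(ȳ_str) = Σₕ Wₕ²(1 − fₕ)sₕ²/nₕ with Wₕ = Nₕ/N, N = 8101.
Large: Wₕ = 0.21108505; term = 0.21108505²·(1 − 0.03391813)·23710/58 = 17.596749.
Very large: Wₕ = 0.54413035; term = 0.54413035²·(1 − 0.13566243)·9870/598 = 4.2238187.
Small: Wₕ = 0.24478459; term = 0.24478459²·(1 − 0.13363591)·4730/265 = 0.92658204.
Sum = 22.74715.
SE = √(22.74715) = 4.7694.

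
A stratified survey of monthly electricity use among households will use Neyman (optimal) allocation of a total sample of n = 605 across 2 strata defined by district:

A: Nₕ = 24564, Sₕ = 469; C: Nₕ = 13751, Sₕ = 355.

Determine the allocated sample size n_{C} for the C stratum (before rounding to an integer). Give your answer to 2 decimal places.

Neyman allocation: nₕ = n·NₕSₕ / Σⱼ NⱼSⱼ.
Σ NⱼSⱼ = 24564·469 + 13751·355 = 1.6402121 × 10^7.
n_{C} = 605·13751·355 / (1.6402121 × 10^7) = 180.06.

180.06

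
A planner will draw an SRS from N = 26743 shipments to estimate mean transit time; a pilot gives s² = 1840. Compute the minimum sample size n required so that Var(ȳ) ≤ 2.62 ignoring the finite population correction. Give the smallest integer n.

703

Without fpc, n₀ = s²/D = 1840/2.62 = 702.2901.
Rounding up, n = 703.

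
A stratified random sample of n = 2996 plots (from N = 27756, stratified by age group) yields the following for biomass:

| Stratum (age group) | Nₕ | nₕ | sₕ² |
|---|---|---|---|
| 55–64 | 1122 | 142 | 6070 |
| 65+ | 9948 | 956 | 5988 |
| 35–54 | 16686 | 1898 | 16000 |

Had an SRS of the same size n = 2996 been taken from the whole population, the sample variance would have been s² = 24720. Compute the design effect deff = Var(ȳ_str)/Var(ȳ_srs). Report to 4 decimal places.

0.4739

Var(ȳ_str) = Σ Wₕ²(1−fₕ)sₕ²/nₕ with Wₕ = Nₕ/27756:
  55–64: (1122/27756)²·(1−142/1122)·6070/142 = 0.061010632
  65+: (9948/27756)²·(1−956/9948)·5988/956 = 0.72728096
  35–54: (16686/27756)²·(1−1898/16686)·16000/1898 = 2.7000493
  → Var(ȳ_str) = 3.4883409.
Var(ȳ_srs) = (1 − 2996/27756)·24720/2996 = 7.3603831.
deff = 3.4883409 / 7.3603831 = 0.4739.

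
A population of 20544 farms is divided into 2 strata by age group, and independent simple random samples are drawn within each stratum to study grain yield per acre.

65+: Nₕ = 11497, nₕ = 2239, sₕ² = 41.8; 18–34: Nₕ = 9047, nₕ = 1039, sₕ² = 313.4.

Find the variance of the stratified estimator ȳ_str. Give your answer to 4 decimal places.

0.0565

Var(ȳ_str) = Σₕ Wₕ²(1 − fₕ)sₕ²/nₕ with Wₕ = Nₕ/N, N = 20544.
65+: Wₕ = 0.55962812; term = 0.55962812²·(1 − 0.19474646)·41.8/2239 = 0.0047081889.
18–34: Wₕ = 0.44037188; term = 0.44037188²·(1 − 0.11484470)·313.4/1039 = 0.05177762.
Sum = 0.056485809.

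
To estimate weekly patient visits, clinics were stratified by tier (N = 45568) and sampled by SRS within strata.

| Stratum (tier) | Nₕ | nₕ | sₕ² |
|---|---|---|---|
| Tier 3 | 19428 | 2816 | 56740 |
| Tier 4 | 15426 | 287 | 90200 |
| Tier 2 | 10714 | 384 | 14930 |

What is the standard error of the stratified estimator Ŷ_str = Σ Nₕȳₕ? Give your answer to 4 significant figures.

290200

Var(Ŷ_str) = Σₕ Nₕ²(1 − fₕ)sₕ²/nₕ.
Tier 3: 19428²·(1 − 2816/19428)·56740/2816 = 6.5028943 × 10^9.
Tier 4: 15426²·(1 − 287/15426)·90200/287 = 7.3396467 × 10^10.
Tier 2: 10714²·(1 − 384/10714)·14930/384 = 4.3030912 × 10^9.
Sum = 8.4202453 × 10^10.
SE = √(8.4202453 × 10^10) = 290200.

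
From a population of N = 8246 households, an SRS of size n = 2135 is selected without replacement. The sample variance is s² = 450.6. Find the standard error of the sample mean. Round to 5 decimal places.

0.39549

Under SRS without replacement, Var(ȳ) = (1 − f)·s²/n with f = n/N = 2135/8246 = 0.25891341.
Var(ȳ) = (1 − 0.25891341)·450.6/2135 = 0.74108659·0.21105386 = 0.15640919.
SE(ȳ) = √(0.15640919) = 0.39549.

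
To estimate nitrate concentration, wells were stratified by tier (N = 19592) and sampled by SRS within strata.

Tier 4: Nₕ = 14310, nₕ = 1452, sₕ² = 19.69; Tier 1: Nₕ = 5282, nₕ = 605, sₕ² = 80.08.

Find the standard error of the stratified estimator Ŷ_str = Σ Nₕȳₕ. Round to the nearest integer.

Var(Ŷ_str) = Σₕ Nₕ²(1 − fₕ)sₕ²/nₕ.
Tier 4: 14310²·(1 − 1452/14310)·19.69/1452 = 2.4951241 × 10^6.
Tier 1: 5282²·(1 − 605/5282)·80.08/605 = 3.2698999 × 10^6.
Sum = 5.765024 × 10^6.
SE = √(5.765024 × 10^6) = 2401.

2401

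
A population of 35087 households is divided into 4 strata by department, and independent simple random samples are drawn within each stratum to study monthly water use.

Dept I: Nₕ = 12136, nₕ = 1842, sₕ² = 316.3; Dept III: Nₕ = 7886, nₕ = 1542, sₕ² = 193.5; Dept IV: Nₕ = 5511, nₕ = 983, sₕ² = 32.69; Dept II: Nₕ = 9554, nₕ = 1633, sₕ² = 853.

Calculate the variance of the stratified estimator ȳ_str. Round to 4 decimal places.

Var(ȳ_str) = Σₕ Wₕ²(1 − fₕ)sₕ²/nₕ with Wₕ = Nₕ/N, N = 35087.
Dept I: Wₕ = 0.34588309; term = 0.34588309²·(1 − 0.15177983)·316.3/1842 = 0.017425162.
Dept III: Wₕ = 0.22475561; term = 0.22475561²·(1 − 0.19553639)·193.5/1542 = 0.0050994586.
Dept IV: Wₕ = 0.15706672; term = 0.15706672²·(1 − 0.17837053)·32.69/983 = 6.7407118 × 10^-4.
Dept II: Wₕ = 0.27229458; term = 0.27229458²·(1 − 0.17092317)·853/1633 = 0.032109654.
Sum = 0.055308346.

0.0553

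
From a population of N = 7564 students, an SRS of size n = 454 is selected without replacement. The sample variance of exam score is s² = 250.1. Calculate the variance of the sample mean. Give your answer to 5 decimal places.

Under SRS without replacement, Var(ȳ) = (1 − f)·s²/n with f = n/N = 454/7564 = 0.06002115.
Var(ȳ) = (1 − 0.06002115)·250.1/454 = 0.93997885·0.55088106 = 0.51781654.

0.51782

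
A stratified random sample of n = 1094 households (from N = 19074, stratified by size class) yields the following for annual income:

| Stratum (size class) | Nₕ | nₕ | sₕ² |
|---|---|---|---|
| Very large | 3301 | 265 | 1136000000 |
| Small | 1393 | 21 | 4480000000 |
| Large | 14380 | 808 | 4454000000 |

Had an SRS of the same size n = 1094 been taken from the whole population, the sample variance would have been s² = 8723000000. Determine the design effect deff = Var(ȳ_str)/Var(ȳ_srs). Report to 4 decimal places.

0.5582

Var(ȳ_str) = Σ Wₕ²(1−fₕ)sₕ²/nₕ with Wₕ = Nₕ/19074:
  Very large: (3301/19074)²·(1−265/3301)·1136000000/265 = 118085.4
  Small: (1393/19074)²·(1−21/1393)·4480000000/21 = 1.1206768 × 10^6
  Large: (14380/19074)²·(1−808/14380)·4454000000/808 = 2.9570457 × 10^6
  → Var(ȳ_str) = 4.1958079 × 10^6.
Var(ȳ_srs) = (1 − 1094/19074)·8723000000/1094 = 7.5161677 × 10^6.
deff = (4.1958079 × 10^6) / (7.5161677 × 10^6) = 0.5582.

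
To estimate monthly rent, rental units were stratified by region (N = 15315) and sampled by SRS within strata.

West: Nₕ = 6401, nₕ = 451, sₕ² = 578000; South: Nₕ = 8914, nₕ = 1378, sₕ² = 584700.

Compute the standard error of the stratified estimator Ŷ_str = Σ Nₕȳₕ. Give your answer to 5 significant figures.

Var(Ŷ_str) = Σₕ Nₕ²(1 − fₕ)sₕ²/nₕ.
West: 6401²·(1 − 451/6401)·578000/451 = 4.8810818 × 10^10.
South: 8914²·(1 − 1378/8914)·584700/1378 = 2.8503448 × 10^10.
Sum = 7.7314266 × 10^10.
SE = √(7.7314266 × 10^10) = 278050.

278050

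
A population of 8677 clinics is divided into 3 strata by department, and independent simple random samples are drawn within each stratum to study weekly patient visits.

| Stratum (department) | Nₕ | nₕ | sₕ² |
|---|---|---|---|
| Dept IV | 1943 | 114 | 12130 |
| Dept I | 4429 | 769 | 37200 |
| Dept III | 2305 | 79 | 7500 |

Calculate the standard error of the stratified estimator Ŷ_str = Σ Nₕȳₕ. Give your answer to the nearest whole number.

40613

Var(Ŷ_str) = Σₕ Nₕ²(1 − fₕ)sₕ²/nₕ.
Dept IV: 1943²·(1 − 114/1943)·12130/114 = 3.7813115 × 10^8.
Dept I: 4429²·(1 − 769/4429)·37200/769 = 7.8415762 × 10^8.
Dept III: 2305²·(1 − 79/2305)·7500/79 = 4.8711361 × 10^8.
Sum = 1.6494024 × 10^9.
SE = √(1.6494024 × 10^9) = 40613.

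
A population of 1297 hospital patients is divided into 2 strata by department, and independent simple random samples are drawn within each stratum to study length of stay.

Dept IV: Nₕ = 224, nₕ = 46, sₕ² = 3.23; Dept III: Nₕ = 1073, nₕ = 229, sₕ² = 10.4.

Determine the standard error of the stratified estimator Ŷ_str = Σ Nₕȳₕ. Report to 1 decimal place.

209.6

Var(Ŷ_str) = Σₕ Nₕ²(1 − fₕ)sₕ²/nₕ.
Dept IV: 224²·(1 − 46/224)·3.23/46 = 2799.7078.
Dept III: 1073²·(1 − 229/1073)·10.4/229 = 41128.231.
Sum = 43927.939.
SE = √(43927.939) = 209.6.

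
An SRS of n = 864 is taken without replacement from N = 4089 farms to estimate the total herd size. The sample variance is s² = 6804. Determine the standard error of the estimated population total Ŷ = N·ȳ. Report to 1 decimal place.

Var(Ŷ) = N²·Var(ȳ) = N²·(1 − n/N)·s²/n.
f = 864/4089 = 0.21129861; Var(ȳ) = 0.78870139·6804/864 = 6.2110235.
Var(Ŷ) = 4089² · 6.2110235 = 1.0384782 × 10^8.
SE(Ŷ) = √(1.0384782 × 10^8) = 10190.6.

10190.6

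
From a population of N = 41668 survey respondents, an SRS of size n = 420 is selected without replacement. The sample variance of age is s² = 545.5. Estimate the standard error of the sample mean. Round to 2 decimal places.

Under SRS without replacement, Var(ȳ) = (1 − f)·s²/n with f = n/N = 420/41668 = 0.01007968.
Var(ȳ) = (1 − 0.01007968)·545.5/420 = 0.98992032·1.2988095 = 1.2857179.
SE(ȳ) = √(1.2857179) = 1.13.

1.13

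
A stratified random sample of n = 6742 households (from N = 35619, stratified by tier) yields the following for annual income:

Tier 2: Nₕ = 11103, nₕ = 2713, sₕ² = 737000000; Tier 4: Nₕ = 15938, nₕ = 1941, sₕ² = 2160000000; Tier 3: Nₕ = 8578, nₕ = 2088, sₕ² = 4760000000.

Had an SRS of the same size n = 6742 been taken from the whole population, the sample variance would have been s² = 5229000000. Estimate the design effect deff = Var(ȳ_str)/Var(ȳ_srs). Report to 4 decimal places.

0.5020

Var(ȳ_str) = Σ Wₕ²(1−fₕ)sₕ²/nₕ with Wₕ = Nₕ/35619:
  Tier 2: (11103/35619)²·(1−2713/11103)·737000000/2713 = 19946.034
  Tier 4: (15938/35619)²·(1−1941/15938)·2160000000/1941 = 195674.19
  Tier 3: (8578/35619)²·(1−2088/8578)·4760000000/2088 = 100033.11
  → Var(ȳ_str) = 315653.33.
Var(ȳ_srs) = (1 − 6742/35619)·5229000000/6742 = 628782.21.
deff = 315653.33 / 628782.21 = 0.5020.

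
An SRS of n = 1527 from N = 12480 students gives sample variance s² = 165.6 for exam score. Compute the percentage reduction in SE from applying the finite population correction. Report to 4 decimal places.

f = n/N = 1527/12480 = 0.12235577.
SE_no-fpc = √(s²/n) = 0.32931434; SE_fpc = √((1−f)s²/n) = 0.30851046.
Ratio = √(1−f) = 0.93682668. Reduction = 100·(1 − 0.93682668) = 6.3173%.

6.3173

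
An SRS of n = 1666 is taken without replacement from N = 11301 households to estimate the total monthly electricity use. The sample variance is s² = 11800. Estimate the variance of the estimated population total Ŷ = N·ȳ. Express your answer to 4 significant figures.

Var(Ŷ) = N²·Var(ȳ) = N²·(1 − n/N)·s²/n.
f = 1666/11301 = 0.14742058; Var(ȳ) = 0.85257942·11800/1666 = 6.0386777.
Var(Ŷ) = 11301² · 6.0386777 = 7.7121524 × 10^8.

7.712 × 10^8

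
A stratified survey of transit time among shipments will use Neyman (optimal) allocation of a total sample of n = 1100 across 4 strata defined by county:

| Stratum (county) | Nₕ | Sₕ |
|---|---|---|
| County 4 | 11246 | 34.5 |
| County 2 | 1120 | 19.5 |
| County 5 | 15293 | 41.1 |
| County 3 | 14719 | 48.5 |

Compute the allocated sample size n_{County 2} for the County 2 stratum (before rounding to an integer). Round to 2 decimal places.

Neyman allocation: nₕ = n·NₕSₕ / Σⱼ NⱼSⱼ.
Σ NⱼSⱼ = 11246·34.5 + 1120·19.5 + 15293·41.1 + 14719·48.5 = 1.7522408 × 10^6.
n_{County 2} = 1100·1120·19.5 / (1.7522408 × 10^6) = 13.71.

13.71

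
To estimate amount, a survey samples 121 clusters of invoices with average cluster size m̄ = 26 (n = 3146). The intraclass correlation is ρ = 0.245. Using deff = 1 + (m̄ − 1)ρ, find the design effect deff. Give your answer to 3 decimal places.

7.125

deff = 1 + (26 − 1)·0.245 = 1 + 6.125 = 7.125.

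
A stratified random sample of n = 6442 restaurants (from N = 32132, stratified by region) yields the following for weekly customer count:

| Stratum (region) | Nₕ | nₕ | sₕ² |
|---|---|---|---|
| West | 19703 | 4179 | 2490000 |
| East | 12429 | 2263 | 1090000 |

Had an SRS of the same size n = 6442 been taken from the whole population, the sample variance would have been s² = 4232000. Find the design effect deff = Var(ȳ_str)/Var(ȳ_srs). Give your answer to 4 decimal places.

0.4483

Var(ȳ_str) = Σ Wₕ²(1−fₕ)sₕ²/nₕ with Wₕ = Nₕ/32132:
  West: (19703/32132)²·(1−4179/19703)·2490000/4179 = 176.51737
  East: (12429/32132)²·(1−2263/12429)·1090000/2263 = 58.94578
  → Var(ȳ_str) = 235.46315.
Var(ȳ_srs) = (1 − 6442/32132)·4232000/6442 = 525.23213.
deff = 235.46315 / 525.23213 = 0.4483.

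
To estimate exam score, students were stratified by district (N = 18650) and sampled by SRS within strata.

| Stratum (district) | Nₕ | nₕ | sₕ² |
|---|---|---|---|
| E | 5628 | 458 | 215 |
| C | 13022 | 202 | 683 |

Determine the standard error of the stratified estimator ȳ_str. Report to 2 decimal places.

1.29

Var(ȳ_str) = Σₕ Wₕ²(1 − fₕ)sₕ²/nₕ with Wₕ = Nₕ/N, N = 18650.
E: Wₕ = 0.30176944; term = 0.30176944²·(1 − 0.08137882)·215/458 = 0.039269913.
C: Wₕ = 0.69823056; term = 0.69823056²·(1 − 0.01551221)·683/202 = 1.6228463.
Sum = 1.6621162.
SE = √(1.6621162) = 1.29.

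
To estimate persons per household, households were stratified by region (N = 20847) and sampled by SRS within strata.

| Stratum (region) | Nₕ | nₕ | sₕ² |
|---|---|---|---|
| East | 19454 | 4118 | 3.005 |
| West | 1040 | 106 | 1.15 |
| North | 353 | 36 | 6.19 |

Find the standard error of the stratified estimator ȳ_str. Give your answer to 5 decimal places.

Var(ȳ_str) = Σₕ Wₕ²(1 − fₕ)sₕ²/nₕ with Wₕ = Nₕ/N, N = 20847.
East: Wₕ = 0.93317983; term = 0.93317983²·(1 − 0.21167883)·3.005/4118 = 5.0094727 × 10^-4.
West: Wₕ = 0.04988727; term = 0.04988727²·(1 − 0.10192308)·1.15/106 = 2.424851 × 10^-5.
North: Wₕ = 0.01693289; term = 0.01693289²·(1 − 0.10198300)·6.19/36 = 4.4272595 × 10^-5.
Sum = 5.6946838 × 10^-4.
SE = √(5.6946838 × 10^-4) = 0.02386.

0.02386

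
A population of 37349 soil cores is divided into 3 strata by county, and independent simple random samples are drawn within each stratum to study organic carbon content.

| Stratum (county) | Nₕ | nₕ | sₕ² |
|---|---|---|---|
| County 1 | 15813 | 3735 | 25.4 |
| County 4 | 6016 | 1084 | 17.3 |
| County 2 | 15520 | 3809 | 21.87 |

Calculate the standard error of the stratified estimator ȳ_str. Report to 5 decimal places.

0.04493

Var(ȳ_str) = Σₕ Wₕ²(1 − fₕ)sₕ²/nₕ with Wₕ = Nₕ/N, N = 37349.
County 1: Wₕ = 0.42338483; term = 0.42338483²·(1 − 0.23619806)·25.4/3735 = 9.3109598 × 10^-4.
County 4: Wₕ = 0.16107526; term = 0.16107526²·(1 − 0.18018617)·17.3/1084 = 3.394609 × 10^-4.
County 2: Wₕ = 0.41553991; term = 0.41553991²·(1 − 0.24542526)·21.87/3809 = 7.4811016 × 10^-4.
Sum = 0.002018667.
SE = √(0.002018667) = 0.04493.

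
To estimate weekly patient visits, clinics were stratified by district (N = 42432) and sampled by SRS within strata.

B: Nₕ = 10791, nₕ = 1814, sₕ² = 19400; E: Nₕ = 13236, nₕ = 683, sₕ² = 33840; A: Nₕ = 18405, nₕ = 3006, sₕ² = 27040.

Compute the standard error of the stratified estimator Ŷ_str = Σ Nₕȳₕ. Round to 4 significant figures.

108700

Var(Ŷ_str) = Σₕ Nₕ²(1 − fₕ)sₕ²/nₕ.
B: 10791²·(1 − 1814/10791)·19400/1814 = 1.0359943 × 10^9.
E: 13236²·(1 − 683/13236)·33840/683 = 8.2321626 × 10^9.
A: 18405²·(1 − 3006/18405)·27040/3006 = 2.5494474 × 10^9.
Sum = 1.1817604 × 10^10.
SE = √(1.1817604 × 10^10) = 108700.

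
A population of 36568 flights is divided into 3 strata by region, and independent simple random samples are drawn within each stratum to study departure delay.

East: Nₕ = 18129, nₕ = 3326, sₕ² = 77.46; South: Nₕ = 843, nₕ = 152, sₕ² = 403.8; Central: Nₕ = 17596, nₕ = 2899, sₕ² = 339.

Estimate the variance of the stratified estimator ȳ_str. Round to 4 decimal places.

Var(ȳ_str) = Σₕ Wₕ²(1 − fₕ)sₕ²/nₕ with Wₕ = Nₕ/N, N = 36568.
East: Wₕ = 0.49576132; term = 0.49576132²·(1 − 0.18346296)·77.46/3326 = 0.0046738677.
South: Wₕ = 0.02305294; term = 0.02305294²·(1 − 0.18030842)·403.8/152 = 0.0011572466.
Central: Wₕ = 0.48118574; term = 0.48118574²·(1 − 0.16475335)·339/2899 = 0.022614746.
Sum = 0.02844586.

0.0284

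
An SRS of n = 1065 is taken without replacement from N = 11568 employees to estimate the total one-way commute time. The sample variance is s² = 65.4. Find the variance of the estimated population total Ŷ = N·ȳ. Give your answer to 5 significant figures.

7.4610 × 10^6

Var(Ŷ) = N²·Var(ȳ) = N²·(1 − n/N)·s²/n.
f = 1065/11568 = 0.09206432; Var(ȳ) = 0.90793568·65.4/1065 = 0.055754924.
Var(Ŷ) = 11568² · 0.055754924 = 7.4610472 × 10^6.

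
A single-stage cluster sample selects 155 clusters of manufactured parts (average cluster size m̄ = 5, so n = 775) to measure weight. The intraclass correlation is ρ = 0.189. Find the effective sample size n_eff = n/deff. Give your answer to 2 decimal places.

deff = 1 + (5 − 1)·0.189 = 1 + 0.756 = 1.756.
n_eff = 775 / 1.756 = 441.34.

441.34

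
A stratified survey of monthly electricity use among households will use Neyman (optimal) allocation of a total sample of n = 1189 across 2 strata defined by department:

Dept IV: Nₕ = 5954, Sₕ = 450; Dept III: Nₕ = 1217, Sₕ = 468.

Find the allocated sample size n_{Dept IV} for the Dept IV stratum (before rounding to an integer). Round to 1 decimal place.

Neyman allocation: nₕ = n·NₕSₕ / Σⱼ NⱼSⱼ.
Σ NⱼSⱼ = 5954·450 + 1217·468 = 3.248856 × 10^6.
n_{Dept IV} = 1189·5954·450 / (3.248856 × 10^6) = 980.6.

980.6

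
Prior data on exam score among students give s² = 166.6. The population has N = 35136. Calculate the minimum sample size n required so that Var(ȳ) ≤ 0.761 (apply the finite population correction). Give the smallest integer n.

218

Without fpc, n₀ = s²/D = 166.6/0.761 = 218.9225.
With fpc, (1 − n/N)·s²/n ≤ D requires n ≥ n₀/(1 + n₀/N) = 218.9225/(1 + 218.9225/35136) = 217.5669.
Rounding up, n = 218.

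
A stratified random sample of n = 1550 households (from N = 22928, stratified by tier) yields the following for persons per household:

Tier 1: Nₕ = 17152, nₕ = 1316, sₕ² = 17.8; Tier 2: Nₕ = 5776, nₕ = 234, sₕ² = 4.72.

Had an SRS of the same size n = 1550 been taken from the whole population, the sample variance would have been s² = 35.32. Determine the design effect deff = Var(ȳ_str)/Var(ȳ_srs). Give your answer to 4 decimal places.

Var(ȳ_str) = Σ Wₕ²(1−fₕ)sₕ²/nₕ with Wₕ = Nₕ/22928:
  Tier 1: (17152/22928)²·(1−1316/17152)·17.8/1316 = 0.0069886297
  Tier 2: (5776/22928)²·(1−234/5776)·4.72/234 = 0.0012282521
  → Var(ȳ_str) = 0.0082168818.
Var(ȳ_srs) = (1 − 1550/22928)·35.32/1550 = 0.021246622.
deff = 0.0082168818 / 0.021246622 = 0.3867.

0.3867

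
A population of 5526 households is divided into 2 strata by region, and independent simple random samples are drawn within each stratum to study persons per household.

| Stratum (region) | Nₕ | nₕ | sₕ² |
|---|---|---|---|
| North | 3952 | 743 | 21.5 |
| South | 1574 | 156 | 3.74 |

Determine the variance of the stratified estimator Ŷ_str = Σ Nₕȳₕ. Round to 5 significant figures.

420480

Var(Ŷ_str) = Σₕ Nₕ²(1 − fₕ)sₕ²/nₕ.
North: 3952²·(1 − 743/3952)·21.5/743 = 366974.85.
South: 1574²·(1 − 156/1574)·3.74/156 = 53509.139.
Sum = 420483.99.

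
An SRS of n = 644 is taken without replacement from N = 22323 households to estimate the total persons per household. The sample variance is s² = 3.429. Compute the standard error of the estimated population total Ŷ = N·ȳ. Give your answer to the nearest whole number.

Var(Ŷ) = N²·Var(ȳ) = N²·(1 − n/N)·s²/n.
f = 644/22323 = 0.02884917; Var(ȳ) = 0.97115083·3.429/644 = 0.0051709258.
Var(Ŷ) = 22323² · 0.0051709258 = 2.5767568 × 10^6.
SE(Ŷ) = √(2.5767568 × 10^6) = 1605.

1605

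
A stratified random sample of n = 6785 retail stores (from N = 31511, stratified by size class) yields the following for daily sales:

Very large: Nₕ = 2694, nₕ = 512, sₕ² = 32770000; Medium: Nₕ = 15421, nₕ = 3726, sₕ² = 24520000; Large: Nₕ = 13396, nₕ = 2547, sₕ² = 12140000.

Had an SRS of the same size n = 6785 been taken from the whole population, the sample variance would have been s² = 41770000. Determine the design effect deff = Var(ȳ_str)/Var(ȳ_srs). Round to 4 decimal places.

0.4703

Var(ȳ_str) = Σ Wₕ²(1−fₕ)sₕ²/nₕ with Wₕ = Nₕ/31511:
  Very large: (2694/31511)²·(1−512/2694)·32770000/512 = 378.90859
  Medium: (15421/31511)²·(1−3726/15421)·24520000/3726 = 1195.27
  Large: (13396/31511)²·(1−2547/13396)·12140000/2547 = 697.63814
  → Var(ȳ_str) = 2271.8167.
Var(ȳ_srs) = (1 − 6785/31511)·41770000/6785 = 4830.6581.
deff = 2271.8167 / 4830.6581 = 0.4703.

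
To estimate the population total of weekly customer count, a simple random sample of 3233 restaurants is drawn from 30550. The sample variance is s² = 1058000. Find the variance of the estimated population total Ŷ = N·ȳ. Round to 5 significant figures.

2.7310 × 10^11

Var(Ŷ) = N²·Var(ȳ) = N²·(1 − n/N)·s²/n.
f = 3233/30550 = 0.10582651; Var(ȳ) = 0.89417349·1058000/3233 = 292.61848.
Var(Ŷ) = 30550² · 292.61848 = 2.7310156 × 10^11.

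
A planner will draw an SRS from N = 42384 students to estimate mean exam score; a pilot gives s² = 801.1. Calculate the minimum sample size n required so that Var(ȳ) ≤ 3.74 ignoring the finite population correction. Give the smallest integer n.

215

Without fpc, n₀ = s²/D = 801.1/3.74 = 214.1979.
Rounding up, n = 215.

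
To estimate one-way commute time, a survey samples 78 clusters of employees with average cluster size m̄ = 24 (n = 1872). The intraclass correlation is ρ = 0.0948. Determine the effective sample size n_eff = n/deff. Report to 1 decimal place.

588.6

deff = 1 + (24 − 1)·0.0948 = 1 + 2.1804 = 3.1804.
n_eff = 1872 / 3.1804 = 588.6.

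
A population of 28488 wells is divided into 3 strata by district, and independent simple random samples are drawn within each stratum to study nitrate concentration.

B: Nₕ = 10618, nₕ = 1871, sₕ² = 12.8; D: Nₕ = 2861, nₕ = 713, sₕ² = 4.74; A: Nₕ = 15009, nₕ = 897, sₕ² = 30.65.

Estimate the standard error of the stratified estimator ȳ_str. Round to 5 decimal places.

Var(ȳ_str) = Σₕ Wₕ²(1 − fₕ)sₕ²/nₕ with Wₕ = Nₕ/N, N = 28488.
B: Wₕ = 0.37271834; term = 0.37271834²·(1 − 0.17621021)·12.8/1871 = 7.8291409 × 10^-4.
D: Wₕ = 0.10042825; term = 0.10042825²·(1 − 0.24921356)·4.74/713 = 5.0340442 × 10^-5.
A: Wₕ = 0.52685341; term = 0.52685341²·(1 − 0.05976414)·30.65/897 = 0.0089177325.
Sum = 0.009750987.
SE = √(0.009750987) = 0.09875.

0.09875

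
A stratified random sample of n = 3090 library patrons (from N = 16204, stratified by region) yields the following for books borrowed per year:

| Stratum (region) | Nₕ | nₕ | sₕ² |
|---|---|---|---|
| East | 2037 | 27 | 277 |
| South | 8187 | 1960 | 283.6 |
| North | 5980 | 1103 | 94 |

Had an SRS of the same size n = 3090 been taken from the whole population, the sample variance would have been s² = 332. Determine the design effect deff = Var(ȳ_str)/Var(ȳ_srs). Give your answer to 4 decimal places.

Var(ȳ_str) = Σ Wₕ²(1−fₕ)sₕ²/nₕ with Wₕ = Nₕ/16204:
  East: (2037/16204)²·(1−27/2037)·277/27 = 0.1599774
  South: (8187/16204)²·(1−1960/8187)·283.6/1960 = 0.028093726
  North: (5980/16204)²·(1−1103/5980)·94/1103 = 0.0094658978
  → Var(ȳ_str) = 0.19753702.
Var(ȳ_srs) = (1 − 3090/16204)·332/3090 = 0.086954597.
deff = 0.19753702 / 0.086954597 = 2.2717.

2.2717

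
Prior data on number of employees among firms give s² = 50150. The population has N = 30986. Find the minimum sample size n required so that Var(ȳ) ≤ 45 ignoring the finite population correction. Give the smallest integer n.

1115

Without fpc, n₀ = s²/D = 50150/45 = 1114.4444.
Rounding up, n = 1115.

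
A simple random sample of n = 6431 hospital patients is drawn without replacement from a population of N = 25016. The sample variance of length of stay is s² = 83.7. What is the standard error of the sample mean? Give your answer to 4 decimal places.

Under SRS without replacement, Var(ȳ) = (1 − f)·s²/n with f = n/N = 6431/25016 = 0.25707547.
Var(ȳ) = (1 − 0.25707547)·83.7/6431 = 0.74292453·0.013015083 = 0.0096692245.
SE(ȳ) = √(0.0096692245) = 0.0983.

0.0983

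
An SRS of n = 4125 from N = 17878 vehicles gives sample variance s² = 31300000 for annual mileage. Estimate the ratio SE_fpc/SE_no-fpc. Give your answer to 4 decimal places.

0.8771

f = n/N = 4125/17878 = 0.23073051.
SE_no-fpc = √(s²/n) = 87.108431; SE_fpc = √((1−f)s²/n) = 76.401071.
Ratio = √(1−f) = 0.87708010.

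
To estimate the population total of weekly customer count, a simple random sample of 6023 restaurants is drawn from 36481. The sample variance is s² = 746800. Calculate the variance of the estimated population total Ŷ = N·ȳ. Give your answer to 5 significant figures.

Var(Ŷ) = N²·Var(ȳ) = N²·(1 − n/N)·s²/n.
f = 6023/36481 = 0.16509964; Var(ȳ) = 0.83490036·746800/6023 = 103.52044.
Var(Ŷ) = 36481² · 103.52044 = 1.3777156 × 10^11.

1.3777 × 10^11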